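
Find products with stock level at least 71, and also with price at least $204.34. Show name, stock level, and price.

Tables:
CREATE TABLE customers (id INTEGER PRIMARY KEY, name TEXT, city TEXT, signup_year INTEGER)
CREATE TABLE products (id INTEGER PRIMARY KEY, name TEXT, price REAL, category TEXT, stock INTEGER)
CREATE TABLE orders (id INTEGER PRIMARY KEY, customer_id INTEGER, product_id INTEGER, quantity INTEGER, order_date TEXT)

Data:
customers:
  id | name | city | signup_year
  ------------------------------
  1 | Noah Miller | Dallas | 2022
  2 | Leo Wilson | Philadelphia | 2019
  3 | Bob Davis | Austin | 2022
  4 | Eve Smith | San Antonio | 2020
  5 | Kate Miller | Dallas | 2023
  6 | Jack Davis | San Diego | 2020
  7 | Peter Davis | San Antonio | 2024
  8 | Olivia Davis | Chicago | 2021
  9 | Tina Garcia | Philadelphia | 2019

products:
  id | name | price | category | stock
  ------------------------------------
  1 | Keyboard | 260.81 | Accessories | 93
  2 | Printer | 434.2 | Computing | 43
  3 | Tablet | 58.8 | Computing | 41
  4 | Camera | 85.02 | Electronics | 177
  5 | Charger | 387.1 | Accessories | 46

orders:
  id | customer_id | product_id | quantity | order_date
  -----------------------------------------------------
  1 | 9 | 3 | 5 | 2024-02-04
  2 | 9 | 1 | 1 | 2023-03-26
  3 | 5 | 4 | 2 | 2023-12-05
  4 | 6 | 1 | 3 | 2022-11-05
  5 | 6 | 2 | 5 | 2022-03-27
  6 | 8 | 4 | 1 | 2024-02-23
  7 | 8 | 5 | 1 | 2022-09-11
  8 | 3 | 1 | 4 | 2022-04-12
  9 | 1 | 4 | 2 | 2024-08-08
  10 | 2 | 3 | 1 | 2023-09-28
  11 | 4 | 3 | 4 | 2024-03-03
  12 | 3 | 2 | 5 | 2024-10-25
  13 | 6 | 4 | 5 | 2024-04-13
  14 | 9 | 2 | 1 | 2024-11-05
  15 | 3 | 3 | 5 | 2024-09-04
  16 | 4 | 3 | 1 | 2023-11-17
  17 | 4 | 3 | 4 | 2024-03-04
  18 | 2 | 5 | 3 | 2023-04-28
SELECT name, stock, price FROM products WHERE stock >= 71 AND price >= 204.34

Execution result:
name | stock | price
Keyboard | 93 | 260.81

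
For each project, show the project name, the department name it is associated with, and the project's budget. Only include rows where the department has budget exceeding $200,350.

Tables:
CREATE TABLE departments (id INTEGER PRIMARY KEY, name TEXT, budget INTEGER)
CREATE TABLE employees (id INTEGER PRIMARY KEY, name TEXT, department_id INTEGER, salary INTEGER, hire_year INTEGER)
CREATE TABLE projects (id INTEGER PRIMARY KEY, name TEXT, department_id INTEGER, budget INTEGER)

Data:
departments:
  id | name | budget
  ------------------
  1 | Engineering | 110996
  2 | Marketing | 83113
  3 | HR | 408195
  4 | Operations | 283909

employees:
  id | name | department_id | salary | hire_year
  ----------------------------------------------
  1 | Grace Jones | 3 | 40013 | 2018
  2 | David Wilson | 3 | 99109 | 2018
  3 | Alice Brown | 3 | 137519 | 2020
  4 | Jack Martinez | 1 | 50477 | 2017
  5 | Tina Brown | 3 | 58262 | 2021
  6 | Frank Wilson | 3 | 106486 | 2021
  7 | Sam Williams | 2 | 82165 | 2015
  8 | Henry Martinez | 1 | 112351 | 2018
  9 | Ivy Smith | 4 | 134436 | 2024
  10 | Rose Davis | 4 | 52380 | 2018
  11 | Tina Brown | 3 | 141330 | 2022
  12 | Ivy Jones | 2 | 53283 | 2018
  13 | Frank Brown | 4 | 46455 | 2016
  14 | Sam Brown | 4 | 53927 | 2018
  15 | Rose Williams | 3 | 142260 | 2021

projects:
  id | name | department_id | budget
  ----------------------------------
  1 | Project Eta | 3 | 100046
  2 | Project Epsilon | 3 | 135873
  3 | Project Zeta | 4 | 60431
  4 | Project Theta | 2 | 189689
SELECT c.name, p.name AS department, c.budget FROM projects c JOIN departments p ON c.department_id = p.id WHERE p.budget > 200350

Execution result:
name | department | budget
Project Eta | HR | 100046
Project Epsilon | HR | 135873
Project Zeta | Operations | 60431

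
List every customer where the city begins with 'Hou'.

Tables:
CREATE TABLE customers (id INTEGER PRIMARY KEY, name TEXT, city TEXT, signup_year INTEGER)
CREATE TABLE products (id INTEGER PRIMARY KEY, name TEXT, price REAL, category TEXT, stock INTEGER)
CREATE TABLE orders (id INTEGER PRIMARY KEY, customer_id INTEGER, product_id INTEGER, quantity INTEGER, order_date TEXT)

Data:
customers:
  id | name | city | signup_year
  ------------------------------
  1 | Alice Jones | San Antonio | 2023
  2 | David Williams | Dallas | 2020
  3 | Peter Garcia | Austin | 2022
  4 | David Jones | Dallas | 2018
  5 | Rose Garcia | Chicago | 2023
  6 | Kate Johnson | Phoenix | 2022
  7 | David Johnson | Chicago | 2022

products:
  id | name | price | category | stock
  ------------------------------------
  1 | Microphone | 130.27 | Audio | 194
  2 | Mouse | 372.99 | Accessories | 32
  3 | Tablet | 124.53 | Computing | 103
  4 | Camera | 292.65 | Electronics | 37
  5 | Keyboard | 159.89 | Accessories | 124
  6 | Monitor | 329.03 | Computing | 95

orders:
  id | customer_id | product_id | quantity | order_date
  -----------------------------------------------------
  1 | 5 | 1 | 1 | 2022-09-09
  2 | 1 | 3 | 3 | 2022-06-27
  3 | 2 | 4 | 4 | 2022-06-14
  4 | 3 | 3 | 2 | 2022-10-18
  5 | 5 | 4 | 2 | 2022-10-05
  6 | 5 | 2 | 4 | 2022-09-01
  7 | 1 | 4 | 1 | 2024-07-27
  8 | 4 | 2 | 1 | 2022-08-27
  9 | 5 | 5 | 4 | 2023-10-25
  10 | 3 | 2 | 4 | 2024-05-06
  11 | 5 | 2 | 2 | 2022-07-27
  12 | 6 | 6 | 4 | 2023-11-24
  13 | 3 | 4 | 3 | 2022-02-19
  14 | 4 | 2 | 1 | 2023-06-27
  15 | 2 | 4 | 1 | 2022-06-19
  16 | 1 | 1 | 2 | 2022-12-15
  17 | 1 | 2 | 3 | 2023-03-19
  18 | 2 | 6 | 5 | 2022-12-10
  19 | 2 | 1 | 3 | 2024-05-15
SELECT name, city FROM customers WHERE city LIKE 'Hou%'

Execution result:
(no rows)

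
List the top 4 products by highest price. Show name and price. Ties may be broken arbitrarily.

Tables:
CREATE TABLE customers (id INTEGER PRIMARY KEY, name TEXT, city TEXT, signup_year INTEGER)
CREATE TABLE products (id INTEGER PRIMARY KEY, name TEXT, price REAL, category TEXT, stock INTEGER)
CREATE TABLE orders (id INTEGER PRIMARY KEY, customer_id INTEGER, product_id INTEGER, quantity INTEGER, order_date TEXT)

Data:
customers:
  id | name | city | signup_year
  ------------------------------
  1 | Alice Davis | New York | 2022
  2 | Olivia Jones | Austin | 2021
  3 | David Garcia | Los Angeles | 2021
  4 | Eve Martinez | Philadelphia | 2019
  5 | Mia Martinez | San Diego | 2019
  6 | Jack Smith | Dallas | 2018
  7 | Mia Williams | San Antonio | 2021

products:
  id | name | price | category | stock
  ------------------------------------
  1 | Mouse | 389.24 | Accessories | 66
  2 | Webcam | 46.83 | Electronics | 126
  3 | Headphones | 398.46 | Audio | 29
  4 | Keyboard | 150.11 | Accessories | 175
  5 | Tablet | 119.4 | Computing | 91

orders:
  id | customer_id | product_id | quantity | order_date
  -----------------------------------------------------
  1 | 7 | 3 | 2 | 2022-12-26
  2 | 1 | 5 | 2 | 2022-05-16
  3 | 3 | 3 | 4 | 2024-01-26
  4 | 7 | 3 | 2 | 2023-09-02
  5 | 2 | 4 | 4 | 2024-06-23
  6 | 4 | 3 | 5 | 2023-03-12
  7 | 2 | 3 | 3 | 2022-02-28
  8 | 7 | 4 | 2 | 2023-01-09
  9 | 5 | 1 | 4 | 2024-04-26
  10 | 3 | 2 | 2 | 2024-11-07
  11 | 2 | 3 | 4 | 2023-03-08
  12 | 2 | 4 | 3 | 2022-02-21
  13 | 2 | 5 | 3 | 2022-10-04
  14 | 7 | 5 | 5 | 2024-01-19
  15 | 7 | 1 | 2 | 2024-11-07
SELECT name, price FROM products ORDER BY price DESC LIMIT 4

Execution result:
name | price
Headphones | 398.46
Mouse | 389.24
Keyboard | 150.11
Tablet | 119.40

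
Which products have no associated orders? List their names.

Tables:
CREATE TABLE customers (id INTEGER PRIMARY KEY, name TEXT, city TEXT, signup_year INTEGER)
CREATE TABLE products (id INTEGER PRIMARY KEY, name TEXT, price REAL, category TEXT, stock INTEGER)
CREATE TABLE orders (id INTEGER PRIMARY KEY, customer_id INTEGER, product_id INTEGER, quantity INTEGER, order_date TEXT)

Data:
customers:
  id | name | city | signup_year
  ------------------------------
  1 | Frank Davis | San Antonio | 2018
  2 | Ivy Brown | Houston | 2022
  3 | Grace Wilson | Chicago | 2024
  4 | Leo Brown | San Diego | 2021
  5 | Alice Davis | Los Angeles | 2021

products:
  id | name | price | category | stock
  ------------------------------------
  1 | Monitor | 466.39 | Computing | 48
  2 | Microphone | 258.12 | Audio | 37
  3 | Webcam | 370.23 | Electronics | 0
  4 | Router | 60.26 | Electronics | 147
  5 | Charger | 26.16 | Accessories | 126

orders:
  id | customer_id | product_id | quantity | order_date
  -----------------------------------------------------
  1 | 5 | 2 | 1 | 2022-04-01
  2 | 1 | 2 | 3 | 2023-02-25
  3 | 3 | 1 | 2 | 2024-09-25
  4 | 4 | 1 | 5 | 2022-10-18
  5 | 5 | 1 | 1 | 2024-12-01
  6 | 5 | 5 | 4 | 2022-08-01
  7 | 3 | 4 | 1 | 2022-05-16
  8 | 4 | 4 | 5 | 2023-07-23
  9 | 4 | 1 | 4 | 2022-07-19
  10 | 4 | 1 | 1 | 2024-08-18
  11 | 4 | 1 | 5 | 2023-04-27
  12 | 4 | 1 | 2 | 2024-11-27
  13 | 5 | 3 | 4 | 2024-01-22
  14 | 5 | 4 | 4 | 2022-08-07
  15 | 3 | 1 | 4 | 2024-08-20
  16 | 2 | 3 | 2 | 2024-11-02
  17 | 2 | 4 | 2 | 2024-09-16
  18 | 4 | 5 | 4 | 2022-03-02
SELECT p.name FROM products p LEFT JOIN orders c ON c.product_id = p.id WHERE c.id IS NULL

Execution result:
(no rows)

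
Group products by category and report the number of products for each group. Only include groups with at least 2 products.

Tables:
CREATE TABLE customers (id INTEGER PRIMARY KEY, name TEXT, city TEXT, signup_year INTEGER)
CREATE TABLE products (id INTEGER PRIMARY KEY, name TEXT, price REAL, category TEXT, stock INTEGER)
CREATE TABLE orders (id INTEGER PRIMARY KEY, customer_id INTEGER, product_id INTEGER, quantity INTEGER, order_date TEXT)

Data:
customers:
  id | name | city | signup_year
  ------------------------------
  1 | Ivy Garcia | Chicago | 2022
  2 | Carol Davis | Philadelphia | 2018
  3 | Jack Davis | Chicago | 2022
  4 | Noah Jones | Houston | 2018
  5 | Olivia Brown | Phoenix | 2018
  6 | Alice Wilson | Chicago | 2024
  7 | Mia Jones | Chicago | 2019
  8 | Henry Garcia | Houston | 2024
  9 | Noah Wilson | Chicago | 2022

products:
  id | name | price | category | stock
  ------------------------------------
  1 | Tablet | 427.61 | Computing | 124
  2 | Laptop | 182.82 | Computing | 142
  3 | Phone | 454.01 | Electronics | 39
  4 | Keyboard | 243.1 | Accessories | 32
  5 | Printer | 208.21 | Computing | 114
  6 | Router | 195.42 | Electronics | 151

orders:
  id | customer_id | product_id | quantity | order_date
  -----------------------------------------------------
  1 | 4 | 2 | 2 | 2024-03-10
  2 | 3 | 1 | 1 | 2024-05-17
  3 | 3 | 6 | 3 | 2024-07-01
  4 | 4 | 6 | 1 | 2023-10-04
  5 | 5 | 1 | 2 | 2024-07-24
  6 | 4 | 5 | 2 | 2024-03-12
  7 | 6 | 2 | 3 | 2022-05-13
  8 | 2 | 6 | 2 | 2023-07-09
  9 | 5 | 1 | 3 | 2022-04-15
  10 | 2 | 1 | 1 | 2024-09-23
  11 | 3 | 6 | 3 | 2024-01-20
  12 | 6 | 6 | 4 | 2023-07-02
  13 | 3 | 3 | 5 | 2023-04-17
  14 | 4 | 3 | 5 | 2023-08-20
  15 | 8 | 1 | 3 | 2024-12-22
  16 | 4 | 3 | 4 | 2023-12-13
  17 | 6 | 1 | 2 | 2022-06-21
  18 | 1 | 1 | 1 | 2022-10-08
SELECT category, COUNT(*) AS n FROM products GROUP BY category HAVING COUNT(*) >= 2

Execution result:
category | n
Computing | 3
Electronics | 2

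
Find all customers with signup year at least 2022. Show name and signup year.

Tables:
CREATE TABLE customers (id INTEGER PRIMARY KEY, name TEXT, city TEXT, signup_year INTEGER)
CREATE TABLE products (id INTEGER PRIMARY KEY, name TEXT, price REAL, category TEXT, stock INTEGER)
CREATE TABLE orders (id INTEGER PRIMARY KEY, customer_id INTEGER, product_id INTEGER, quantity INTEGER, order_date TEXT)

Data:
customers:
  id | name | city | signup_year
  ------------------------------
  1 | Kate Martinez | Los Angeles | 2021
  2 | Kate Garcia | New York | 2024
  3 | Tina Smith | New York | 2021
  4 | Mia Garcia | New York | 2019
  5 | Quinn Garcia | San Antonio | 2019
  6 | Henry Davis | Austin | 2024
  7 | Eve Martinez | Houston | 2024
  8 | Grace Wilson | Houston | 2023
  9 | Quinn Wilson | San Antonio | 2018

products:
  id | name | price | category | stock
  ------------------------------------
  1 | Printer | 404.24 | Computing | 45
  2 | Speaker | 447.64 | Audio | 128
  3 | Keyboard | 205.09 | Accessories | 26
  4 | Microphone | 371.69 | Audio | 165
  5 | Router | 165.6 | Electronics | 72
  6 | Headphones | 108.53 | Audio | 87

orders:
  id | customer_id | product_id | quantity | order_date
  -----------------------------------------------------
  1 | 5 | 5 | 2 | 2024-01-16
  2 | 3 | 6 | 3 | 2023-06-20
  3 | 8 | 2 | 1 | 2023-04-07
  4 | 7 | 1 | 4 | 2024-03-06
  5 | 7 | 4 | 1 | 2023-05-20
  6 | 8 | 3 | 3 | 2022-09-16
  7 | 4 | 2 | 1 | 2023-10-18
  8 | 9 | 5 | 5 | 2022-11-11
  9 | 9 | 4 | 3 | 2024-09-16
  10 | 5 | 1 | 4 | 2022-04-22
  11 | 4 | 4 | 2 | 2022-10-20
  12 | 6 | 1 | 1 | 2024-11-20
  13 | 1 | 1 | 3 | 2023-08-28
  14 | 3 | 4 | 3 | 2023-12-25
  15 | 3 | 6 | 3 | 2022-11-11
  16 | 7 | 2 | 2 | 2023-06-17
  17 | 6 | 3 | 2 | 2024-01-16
SELECT name, signup_year FROM customers WHERE signup_year >= 2022

Execution result:
name | signup_year
Kate Garcia | 2024
Henry Davis | 2024
Eve Martinez | 2024
Grace Wilson | 2023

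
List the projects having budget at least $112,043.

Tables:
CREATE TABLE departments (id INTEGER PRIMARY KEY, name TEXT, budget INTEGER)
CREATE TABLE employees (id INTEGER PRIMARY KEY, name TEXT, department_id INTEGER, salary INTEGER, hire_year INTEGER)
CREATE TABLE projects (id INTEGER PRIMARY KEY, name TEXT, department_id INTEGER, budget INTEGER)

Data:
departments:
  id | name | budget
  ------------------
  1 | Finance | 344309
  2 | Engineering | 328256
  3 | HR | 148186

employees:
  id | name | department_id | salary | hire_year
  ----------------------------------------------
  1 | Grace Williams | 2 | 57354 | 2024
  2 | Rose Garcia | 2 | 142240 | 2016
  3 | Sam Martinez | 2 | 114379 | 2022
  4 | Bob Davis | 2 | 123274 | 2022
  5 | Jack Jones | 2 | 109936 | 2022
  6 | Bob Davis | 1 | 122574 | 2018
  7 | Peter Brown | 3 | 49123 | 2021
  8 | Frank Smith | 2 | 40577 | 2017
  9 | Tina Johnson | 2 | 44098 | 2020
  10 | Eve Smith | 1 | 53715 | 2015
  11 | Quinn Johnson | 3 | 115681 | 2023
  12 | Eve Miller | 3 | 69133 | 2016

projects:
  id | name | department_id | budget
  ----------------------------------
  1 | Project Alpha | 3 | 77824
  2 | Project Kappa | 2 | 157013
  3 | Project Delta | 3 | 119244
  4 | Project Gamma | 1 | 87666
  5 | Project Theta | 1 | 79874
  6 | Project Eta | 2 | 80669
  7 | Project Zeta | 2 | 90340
SELECT name, budget FROM projects WHERE budget >= 112043

Execution result:
name | budget
Project Kappa | 157013
Project Delta | 119244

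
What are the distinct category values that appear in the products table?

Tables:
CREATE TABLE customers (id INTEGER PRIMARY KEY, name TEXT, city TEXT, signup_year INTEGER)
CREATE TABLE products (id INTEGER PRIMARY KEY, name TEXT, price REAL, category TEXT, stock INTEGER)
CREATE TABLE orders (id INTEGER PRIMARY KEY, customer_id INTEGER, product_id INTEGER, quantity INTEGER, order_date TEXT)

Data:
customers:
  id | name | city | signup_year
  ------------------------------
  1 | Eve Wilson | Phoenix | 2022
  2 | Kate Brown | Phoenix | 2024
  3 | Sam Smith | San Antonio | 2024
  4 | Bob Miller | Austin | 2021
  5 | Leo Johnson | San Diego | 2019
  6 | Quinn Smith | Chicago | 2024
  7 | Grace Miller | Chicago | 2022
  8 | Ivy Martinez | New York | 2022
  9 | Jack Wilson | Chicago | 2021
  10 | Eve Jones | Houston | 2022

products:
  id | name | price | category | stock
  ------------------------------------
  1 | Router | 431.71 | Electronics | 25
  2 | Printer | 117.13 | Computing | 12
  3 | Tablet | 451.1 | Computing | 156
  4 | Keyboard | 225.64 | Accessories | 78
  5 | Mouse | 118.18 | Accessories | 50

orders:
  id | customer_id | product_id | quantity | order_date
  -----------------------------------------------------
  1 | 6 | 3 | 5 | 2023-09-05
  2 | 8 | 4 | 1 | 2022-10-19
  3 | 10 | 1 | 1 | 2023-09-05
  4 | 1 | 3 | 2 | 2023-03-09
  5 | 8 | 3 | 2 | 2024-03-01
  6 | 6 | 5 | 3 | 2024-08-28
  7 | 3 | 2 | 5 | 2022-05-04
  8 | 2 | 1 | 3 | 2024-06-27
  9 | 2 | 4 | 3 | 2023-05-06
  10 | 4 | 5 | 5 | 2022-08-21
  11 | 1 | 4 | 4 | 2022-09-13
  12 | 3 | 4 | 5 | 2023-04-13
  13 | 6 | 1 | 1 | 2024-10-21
SELECT DISTINCT category FROM products

Execution result:
category
Electronics
Computing
Accessories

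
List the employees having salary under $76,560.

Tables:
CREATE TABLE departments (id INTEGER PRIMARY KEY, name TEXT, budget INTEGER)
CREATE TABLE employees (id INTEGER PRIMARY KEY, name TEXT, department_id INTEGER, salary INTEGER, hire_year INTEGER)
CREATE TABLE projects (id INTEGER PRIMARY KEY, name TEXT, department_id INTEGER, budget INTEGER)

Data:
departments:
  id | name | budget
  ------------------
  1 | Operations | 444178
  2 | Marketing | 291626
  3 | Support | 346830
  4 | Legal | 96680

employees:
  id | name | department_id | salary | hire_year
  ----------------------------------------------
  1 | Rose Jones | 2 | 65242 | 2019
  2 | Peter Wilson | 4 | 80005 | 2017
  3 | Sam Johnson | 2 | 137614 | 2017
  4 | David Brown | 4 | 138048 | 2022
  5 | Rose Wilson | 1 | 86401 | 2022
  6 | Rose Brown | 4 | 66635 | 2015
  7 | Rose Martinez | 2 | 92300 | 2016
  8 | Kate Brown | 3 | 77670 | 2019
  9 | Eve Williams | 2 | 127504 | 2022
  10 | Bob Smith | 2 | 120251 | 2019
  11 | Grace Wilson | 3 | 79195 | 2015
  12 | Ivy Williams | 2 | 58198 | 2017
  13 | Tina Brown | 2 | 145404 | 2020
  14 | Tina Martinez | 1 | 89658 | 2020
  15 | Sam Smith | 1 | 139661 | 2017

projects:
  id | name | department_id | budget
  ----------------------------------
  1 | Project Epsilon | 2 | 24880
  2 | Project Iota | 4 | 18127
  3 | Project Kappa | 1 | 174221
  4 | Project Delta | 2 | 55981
SELECT name, salary FROM employees WHERE salary < 76560

Execution result:
name | salary
Rose Jones | 65242
Rose Brown | 66635
Ivy Williams | 58198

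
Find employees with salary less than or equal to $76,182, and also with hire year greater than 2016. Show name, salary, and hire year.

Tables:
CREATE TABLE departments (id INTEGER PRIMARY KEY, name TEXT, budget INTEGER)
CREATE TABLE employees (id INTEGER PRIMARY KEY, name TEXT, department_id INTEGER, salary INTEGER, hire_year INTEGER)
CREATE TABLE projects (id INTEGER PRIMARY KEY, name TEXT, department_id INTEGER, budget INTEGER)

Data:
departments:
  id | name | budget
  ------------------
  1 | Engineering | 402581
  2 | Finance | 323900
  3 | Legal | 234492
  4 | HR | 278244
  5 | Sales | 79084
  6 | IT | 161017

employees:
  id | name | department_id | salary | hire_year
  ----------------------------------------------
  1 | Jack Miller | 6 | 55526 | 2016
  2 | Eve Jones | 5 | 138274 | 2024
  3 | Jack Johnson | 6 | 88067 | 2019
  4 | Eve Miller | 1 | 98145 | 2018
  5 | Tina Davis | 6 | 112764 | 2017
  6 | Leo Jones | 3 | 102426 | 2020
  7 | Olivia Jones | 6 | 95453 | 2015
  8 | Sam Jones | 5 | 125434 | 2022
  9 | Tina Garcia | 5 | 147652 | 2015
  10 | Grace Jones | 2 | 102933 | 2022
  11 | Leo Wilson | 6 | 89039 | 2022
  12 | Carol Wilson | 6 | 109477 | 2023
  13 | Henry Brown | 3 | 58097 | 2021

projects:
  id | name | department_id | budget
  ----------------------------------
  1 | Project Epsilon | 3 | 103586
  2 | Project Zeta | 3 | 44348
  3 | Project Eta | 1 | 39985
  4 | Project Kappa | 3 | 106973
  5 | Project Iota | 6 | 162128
SELECT name, salary, hire_year FROM employees WHERE salary <= 76182 AND hire_year > 2016

Execution result:
name | salary | hire_year
Henry Brown | 58097 | 2021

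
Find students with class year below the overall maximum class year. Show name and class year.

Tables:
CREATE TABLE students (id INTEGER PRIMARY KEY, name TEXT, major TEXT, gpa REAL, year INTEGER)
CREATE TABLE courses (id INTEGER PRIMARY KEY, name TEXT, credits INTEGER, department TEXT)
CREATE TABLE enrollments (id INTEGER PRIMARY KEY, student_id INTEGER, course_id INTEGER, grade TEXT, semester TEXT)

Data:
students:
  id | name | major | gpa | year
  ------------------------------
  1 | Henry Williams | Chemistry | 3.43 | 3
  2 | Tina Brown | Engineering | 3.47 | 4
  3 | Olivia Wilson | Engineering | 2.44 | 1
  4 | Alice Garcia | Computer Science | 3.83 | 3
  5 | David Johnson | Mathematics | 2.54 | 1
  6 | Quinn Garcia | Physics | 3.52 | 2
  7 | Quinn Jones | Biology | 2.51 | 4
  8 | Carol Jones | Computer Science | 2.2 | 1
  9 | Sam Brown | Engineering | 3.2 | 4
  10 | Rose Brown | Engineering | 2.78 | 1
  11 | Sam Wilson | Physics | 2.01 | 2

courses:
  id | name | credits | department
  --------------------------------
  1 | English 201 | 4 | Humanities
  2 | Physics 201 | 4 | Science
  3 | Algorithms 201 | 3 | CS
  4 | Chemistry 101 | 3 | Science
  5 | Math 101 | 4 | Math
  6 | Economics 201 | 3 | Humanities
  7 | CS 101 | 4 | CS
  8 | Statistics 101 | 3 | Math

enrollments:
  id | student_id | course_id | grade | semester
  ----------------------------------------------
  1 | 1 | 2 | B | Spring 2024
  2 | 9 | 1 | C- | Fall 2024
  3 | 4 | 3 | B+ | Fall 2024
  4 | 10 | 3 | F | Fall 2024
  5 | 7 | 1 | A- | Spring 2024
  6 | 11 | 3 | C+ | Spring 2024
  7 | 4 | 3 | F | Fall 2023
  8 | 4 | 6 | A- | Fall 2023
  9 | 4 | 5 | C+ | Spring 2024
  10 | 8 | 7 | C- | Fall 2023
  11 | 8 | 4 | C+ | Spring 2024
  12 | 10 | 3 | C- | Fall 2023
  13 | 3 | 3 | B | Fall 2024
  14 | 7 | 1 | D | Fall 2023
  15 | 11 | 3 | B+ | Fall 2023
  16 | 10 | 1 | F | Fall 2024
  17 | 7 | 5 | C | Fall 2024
SELECT name, year FROM students WHERE year < (SELECT MAX(year) FROM students)

Execution result:
name | year
Henry Williams | 3
Olivia Wilson | 1
Alice Garcia | 3
David Johnson | 1
Quinn Garcia | 2
Carol Jones | 1
Rose Brown | 1
Sam Wilson | 2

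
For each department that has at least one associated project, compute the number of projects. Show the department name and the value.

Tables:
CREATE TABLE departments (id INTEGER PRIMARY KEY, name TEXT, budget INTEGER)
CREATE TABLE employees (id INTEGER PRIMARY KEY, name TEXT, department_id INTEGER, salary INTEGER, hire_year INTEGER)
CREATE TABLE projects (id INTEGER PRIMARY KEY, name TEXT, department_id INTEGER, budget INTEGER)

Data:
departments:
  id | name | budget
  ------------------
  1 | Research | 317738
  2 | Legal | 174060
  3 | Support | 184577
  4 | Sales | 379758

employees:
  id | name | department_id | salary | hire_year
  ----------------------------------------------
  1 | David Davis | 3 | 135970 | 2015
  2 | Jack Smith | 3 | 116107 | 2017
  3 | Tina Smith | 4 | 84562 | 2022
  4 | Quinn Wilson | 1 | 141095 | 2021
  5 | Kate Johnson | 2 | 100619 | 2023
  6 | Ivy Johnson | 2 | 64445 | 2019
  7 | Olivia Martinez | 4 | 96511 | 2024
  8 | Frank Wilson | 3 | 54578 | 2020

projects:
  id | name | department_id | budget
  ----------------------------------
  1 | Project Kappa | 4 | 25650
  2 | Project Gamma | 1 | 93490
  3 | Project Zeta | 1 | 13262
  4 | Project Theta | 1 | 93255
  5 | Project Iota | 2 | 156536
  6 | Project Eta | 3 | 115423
SELECT p.name, COUNT(*) AS n FROM projects c JOIN departments p ON c.department_id = p.id GROUP BY p.id, p.name

Execution result:
name | n
Research | 3
Legal | 1
Support | 1
Sales | 1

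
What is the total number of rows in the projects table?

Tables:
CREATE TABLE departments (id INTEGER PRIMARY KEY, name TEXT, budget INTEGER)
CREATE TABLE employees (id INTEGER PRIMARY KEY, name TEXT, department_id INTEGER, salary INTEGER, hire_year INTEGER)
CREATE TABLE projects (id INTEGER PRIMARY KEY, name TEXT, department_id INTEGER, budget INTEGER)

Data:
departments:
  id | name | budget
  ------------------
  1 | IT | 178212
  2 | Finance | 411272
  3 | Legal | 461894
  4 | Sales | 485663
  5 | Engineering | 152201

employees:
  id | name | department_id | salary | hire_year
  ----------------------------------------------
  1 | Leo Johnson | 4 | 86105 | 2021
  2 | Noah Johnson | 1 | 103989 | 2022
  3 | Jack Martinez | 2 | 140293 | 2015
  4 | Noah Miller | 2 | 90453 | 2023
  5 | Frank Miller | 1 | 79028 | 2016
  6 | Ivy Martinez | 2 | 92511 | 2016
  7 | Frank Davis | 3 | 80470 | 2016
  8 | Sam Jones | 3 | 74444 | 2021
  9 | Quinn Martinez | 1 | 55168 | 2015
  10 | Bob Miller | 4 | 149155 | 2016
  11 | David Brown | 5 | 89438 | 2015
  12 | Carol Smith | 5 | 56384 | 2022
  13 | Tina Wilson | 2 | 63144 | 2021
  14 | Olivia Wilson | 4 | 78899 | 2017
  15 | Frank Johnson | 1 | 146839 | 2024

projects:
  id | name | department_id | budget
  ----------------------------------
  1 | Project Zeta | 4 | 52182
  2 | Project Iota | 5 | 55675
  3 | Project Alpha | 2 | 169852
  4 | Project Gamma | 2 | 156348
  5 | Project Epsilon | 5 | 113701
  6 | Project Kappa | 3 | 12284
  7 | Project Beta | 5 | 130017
SELECT COUNT(*) FROM projects

Execution result:
7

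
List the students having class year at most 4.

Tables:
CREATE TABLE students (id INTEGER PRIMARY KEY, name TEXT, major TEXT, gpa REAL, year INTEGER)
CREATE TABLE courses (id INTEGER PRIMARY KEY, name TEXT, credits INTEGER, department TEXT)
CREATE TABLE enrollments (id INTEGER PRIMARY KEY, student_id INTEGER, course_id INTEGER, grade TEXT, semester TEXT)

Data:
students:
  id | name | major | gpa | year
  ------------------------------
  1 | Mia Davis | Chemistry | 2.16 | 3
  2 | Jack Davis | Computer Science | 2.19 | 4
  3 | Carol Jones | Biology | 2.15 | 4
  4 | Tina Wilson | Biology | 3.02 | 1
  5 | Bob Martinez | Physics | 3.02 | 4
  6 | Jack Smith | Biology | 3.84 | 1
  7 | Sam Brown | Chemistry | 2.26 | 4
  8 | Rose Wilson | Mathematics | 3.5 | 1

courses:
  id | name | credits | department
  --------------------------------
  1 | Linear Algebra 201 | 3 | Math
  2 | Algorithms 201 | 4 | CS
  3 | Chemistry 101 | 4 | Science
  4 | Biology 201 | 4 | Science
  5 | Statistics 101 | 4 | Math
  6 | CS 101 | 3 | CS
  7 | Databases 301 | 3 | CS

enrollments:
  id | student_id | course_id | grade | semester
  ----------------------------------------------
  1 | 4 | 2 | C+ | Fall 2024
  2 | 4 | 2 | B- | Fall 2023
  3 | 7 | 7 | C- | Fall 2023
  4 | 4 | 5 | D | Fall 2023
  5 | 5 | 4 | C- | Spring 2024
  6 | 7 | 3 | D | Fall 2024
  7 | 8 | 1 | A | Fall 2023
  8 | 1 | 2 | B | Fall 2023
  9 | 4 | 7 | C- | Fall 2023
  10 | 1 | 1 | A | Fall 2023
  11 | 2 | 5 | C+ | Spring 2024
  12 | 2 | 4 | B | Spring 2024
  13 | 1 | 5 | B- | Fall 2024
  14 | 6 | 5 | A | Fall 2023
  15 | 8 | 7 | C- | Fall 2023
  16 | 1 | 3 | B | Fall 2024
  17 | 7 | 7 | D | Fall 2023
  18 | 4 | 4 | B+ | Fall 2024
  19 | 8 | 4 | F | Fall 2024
SELECT name, year FROM students WHERE year <= 4

Execution result:
name | year
Mia Davis | 3
Jack Davis | 4
Carol Jones | 4
Tina Wilson | 1
Bob Martinez | 4
Jack Smith | 1
Sam Brown | 4
Rose Wilson | 1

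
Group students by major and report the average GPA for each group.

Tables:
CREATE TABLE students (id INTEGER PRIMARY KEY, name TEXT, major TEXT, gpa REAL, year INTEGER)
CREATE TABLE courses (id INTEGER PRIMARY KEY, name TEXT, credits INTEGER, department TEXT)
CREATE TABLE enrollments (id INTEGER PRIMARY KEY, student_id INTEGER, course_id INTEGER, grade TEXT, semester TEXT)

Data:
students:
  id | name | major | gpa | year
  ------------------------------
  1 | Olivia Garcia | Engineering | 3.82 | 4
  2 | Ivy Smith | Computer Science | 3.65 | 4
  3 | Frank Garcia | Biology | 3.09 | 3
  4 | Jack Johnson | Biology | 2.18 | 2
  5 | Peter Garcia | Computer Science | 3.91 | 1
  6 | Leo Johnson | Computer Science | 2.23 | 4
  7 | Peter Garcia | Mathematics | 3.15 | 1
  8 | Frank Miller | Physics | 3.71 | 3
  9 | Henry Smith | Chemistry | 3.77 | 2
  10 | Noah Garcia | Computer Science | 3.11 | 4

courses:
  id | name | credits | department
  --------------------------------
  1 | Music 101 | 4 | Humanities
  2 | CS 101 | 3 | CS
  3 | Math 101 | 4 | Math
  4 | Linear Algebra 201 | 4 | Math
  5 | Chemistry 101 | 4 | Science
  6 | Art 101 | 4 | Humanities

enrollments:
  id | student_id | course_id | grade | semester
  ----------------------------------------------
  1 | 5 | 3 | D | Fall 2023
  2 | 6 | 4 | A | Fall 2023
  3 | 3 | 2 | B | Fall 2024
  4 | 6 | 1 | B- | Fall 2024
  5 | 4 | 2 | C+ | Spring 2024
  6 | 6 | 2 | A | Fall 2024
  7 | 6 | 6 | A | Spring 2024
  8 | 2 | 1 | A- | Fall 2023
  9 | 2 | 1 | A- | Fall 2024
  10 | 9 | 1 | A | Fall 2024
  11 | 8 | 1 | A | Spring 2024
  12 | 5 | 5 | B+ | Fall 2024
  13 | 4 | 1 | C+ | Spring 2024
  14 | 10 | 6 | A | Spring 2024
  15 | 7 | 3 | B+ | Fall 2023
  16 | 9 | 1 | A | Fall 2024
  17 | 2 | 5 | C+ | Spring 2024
SELECT major, AVG(gpa) AS avg_gpa FROM students GROUP BY major

Execution result:
major | avg_gpa
Biology | 2.64
Chemistry | 3.77
Computer Science | 3.23
Engineering | 3.82
Mathematics | 3.15
Physics | 3.71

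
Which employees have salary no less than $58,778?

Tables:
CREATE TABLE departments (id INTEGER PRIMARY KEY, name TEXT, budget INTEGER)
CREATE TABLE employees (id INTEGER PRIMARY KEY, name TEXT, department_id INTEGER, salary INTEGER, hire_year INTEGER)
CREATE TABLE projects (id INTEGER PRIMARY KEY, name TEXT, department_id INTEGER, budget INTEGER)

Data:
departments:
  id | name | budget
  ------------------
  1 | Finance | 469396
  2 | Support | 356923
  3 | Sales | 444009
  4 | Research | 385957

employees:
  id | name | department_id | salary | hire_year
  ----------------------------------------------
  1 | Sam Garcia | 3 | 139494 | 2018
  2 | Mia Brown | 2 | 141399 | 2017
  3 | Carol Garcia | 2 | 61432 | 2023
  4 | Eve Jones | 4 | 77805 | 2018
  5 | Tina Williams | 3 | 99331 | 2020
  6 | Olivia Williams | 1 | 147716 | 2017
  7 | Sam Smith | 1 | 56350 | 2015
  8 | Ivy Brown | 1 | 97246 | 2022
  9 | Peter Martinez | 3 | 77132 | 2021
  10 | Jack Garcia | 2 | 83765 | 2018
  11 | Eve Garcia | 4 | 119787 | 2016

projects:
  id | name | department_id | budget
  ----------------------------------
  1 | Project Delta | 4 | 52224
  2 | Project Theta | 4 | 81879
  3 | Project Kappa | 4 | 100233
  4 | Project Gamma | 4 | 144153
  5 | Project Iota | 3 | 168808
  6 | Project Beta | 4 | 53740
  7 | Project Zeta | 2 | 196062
SELECT name, salary FROM employees WHERE salary >= 58778

Execution result:
name | salary
Sam Garcia | 139494
Mia Brown | 141399
Carol Garcia | 61432
Eve Jones | 77805
Tina Williams | 99331
Olivia Williams | 147716
Ivy Brown | 97246
Peter Martinez | 77132
Jack Garcia | 83765
Eve Garcia | 119787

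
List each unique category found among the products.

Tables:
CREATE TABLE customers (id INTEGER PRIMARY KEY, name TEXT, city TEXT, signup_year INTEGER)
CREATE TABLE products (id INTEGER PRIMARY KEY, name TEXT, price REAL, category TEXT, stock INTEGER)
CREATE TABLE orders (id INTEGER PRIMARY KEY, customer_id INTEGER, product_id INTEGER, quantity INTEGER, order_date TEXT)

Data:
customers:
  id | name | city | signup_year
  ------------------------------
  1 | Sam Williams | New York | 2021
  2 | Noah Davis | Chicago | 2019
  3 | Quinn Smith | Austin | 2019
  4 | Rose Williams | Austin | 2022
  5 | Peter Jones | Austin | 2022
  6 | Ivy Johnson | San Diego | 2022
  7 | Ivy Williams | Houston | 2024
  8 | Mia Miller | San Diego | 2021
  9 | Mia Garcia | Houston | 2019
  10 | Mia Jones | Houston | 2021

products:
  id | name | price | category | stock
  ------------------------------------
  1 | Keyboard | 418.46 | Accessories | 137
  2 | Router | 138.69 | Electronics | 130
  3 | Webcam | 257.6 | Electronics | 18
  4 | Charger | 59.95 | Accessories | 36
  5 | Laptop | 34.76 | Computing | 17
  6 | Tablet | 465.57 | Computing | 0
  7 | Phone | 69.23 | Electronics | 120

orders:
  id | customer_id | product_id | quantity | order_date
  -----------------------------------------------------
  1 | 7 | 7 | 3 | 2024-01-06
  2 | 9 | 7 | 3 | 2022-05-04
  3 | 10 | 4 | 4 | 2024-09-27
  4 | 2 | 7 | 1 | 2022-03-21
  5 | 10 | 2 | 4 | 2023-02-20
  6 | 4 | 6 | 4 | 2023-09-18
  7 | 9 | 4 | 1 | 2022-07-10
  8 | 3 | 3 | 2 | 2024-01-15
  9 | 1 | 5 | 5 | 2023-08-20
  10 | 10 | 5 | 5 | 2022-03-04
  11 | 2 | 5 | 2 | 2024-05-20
SELECT DISTINCT category FROM products

Execution result:
category
Accessories
Electronics
Computing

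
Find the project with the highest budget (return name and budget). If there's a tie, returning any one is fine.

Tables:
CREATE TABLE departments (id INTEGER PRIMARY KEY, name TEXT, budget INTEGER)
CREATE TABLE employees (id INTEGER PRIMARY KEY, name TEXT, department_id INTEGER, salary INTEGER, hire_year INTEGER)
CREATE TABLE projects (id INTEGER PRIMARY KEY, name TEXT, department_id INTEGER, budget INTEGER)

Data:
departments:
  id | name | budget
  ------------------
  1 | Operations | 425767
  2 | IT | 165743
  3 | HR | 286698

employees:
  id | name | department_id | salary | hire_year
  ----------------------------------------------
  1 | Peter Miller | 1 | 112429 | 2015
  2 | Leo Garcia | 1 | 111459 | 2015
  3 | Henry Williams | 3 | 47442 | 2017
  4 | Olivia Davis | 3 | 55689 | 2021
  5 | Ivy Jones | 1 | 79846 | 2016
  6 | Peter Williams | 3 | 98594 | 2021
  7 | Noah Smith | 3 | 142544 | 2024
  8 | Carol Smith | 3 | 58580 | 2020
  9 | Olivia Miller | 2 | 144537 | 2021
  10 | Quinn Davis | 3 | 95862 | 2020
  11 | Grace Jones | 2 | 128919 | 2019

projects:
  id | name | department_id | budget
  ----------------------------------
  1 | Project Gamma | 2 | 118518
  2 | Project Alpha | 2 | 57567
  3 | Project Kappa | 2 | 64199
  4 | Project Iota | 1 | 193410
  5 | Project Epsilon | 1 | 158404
SELECT name, budget FROM projects ORDER BY budget DESC LIMIT 1

Execution result:
name | budget
Project Iota | 193410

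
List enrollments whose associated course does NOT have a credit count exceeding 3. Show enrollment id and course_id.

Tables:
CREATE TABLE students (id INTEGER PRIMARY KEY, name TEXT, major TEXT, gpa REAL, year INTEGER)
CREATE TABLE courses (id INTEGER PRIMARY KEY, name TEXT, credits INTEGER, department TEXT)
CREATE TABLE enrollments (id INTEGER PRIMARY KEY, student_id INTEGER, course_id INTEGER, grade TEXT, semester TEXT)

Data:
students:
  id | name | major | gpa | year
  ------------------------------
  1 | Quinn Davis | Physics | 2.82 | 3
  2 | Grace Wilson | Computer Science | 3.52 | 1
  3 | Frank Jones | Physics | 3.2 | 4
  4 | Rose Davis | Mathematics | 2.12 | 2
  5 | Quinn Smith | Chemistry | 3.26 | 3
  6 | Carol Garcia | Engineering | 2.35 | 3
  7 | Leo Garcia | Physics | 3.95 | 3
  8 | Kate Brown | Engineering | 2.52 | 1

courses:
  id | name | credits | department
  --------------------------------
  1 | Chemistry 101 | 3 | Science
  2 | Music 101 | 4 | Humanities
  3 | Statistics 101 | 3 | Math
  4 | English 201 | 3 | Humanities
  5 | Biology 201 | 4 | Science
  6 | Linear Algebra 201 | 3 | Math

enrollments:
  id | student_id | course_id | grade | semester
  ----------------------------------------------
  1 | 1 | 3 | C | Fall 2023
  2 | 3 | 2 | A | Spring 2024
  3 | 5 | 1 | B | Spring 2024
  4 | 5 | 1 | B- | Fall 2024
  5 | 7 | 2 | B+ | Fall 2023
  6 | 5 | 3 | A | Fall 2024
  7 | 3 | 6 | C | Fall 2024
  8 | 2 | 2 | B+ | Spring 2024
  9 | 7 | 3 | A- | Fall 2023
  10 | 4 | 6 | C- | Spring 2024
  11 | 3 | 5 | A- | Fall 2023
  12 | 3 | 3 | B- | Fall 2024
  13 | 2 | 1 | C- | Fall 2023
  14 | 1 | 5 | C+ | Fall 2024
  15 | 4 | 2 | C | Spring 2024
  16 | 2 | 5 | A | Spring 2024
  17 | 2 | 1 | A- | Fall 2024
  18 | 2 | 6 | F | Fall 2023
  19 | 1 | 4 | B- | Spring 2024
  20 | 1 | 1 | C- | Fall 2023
SELECT id, course_id FROM enrollments WHERE course_id NOT IN (SELECT id FROM courses WHERE credits > 3)

Execution result:
id | course_id
1 | 3
3 | 1
4 | 1
6 | 3
7 | 6
9 | 3
10 | 6
12 | 3
13 | 1
17 | 1
18 | 6
19 | 4
20 | 1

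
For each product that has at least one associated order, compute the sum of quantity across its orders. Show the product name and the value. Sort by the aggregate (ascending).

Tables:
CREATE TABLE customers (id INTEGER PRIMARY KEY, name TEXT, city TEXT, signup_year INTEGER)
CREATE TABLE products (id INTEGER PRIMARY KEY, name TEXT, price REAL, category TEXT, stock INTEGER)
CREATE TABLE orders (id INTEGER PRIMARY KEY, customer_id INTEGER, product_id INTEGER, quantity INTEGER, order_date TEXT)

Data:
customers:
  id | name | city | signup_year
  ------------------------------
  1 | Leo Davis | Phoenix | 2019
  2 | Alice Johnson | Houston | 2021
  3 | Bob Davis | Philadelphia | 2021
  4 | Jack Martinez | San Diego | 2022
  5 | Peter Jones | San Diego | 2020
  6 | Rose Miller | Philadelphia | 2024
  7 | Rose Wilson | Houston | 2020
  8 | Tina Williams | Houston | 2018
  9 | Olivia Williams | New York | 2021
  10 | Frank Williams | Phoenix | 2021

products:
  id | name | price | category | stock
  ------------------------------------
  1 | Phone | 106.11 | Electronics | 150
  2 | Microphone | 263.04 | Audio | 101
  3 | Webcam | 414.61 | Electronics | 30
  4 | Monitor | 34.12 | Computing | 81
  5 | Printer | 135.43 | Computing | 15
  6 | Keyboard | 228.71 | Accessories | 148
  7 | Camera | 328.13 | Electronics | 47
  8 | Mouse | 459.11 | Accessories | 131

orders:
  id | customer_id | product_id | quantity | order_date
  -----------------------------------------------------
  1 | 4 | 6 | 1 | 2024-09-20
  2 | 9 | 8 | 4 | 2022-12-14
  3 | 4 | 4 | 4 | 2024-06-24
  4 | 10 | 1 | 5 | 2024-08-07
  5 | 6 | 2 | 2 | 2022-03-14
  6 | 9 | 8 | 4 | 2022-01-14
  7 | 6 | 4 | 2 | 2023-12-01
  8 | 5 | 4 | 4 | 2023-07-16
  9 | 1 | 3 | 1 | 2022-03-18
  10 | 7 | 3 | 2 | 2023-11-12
SELECT p.name, SUM(c.quantity) AS sum_quantity FROM orders c JOIN products p ON c.product_id = p.id GROUP BY p.id, p.name ORDER BY sum_quantity ASC

Execution result:
name | sum_quantity
Keyboard | 1
Microphone | 2
Webcam | 3
Phone | 5
Mouse | 8
Monitor | 10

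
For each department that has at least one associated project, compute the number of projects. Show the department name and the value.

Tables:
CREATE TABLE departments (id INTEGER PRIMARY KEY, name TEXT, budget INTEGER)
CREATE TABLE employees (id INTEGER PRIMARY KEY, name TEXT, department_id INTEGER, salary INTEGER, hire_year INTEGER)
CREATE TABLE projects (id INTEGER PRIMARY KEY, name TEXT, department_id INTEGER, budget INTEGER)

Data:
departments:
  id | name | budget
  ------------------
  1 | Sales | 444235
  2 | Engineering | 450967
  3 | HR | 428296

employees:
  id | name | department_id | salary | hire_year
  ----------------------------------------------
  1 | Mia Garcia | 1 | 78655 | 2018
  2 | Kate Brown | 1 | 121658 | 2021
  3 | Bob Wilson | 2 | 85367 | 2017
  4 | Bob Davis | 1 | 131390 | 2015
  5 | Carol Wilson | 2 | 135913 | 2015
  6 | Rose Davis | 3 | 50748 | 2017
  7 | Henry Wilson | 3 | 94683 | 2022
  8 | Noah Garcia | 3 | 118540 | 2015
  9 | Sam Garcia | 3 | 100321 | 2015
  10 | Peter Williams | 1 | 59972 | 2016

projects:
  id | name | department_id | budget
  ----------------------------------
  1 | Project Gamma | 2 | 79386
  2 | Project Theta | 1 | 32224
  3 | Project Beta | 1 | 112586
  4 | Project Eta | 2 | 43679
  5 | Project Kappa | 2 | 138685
SELECT p.name, COUNT(*) AS n FROM projects c JOIN departments p ON c.department_id = p.id GROUP BY p.id, p.name

Execution result:
name | n
Sales | 2
Engineering | 3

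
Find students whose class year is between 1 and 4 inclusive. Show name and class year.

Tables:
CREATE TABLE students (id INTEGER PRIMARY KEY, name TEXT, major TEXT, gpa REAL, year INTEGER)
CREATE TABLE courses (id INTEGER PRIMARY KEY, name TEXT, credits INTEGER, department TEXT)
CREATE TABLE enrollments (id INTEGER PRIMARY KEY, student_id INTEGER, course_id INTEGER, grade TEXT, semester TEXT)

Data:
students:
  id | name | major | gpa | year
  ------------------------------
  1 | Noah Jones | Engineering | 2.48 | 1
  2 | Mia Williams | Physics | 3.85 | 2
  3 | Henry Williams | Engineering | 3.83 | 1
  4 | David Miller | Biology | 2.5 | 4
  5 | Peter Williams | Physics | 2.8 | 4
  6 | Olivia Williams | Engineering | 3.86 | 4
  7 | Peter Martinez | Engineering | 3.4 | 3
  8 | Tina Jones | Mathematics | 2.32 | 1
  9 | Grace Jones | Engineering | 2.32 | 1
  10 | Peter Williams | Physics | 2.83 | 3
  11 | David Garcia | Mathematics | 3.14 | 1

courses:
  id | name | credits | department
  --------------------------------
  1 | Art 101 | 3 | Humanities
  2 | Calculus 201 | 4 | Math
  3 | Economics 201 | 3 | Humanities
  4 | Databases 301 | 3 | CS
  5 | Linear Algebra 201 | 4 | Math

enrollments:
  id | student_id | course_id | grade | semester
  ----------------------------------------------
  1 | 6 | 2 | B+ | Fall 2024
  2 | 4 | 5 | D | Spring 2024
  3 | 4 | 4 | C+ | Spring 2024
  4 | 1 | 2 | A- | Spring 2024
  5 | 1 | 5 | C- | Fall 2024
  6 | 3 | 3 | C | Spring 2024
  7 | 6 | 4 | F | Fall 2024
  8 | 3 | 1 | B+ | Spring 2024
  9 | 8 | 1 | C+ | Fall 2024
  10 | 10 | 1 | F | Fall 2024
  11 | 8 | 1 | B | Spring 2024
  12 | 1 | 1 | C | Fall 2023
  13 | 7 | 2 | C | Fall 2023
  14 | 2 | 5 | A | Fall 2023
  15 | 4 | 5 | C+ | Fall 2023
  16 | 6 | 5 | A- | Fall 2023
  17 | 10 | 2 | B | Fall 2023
SELECT name, year FROM students WHERE year BETWEEN 1 AND 4

Execution result:
name | year
Noah Jones | 1
Mia Williams | 2
Henry Williams | 1
David Miller | 4
Peter Williams | 4
Olivia Williams | 4
Peter Martinez | 3
Tina Jones | 1
Grace Jones | 1
Peter Williams | 3
David Garcia | 1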